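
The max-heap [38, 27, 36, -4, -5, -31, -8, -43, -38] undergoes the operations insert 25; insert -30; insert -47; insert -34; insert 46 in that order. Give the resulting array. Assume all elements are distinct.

[46, 27, 38, -4, 25, -31, 36, -43, -38, -5, -30, -47, -34, -8]

insert 25:
  append 25 at index 9 → [38, 27, 36, -4, -5, -31, -8, -43, -38, 25]
  25 > parent -5 at index 4, swap → [38, 27, 36, -4, 25, -31, -8, -43, -38, -5]
insert -30:
  append -30 at index 10 → [38, 27, 36, -4, 25, -31, -8, -43, -38, -5, -30] (no swap needed)
insert -47:
  append -47 at index 11 → [38, 27, 36, -4, 25, -31, -8, -43, -38, -5, -30, -47] (no swap needed)
insert -34:
  append -34 at index 12 → [38, 27, 36, -4, 25, -31, -8, -43, -38, -5, -30, -47, -34] (no swap needed)
insert 46:
  append 46 at index 13 → [38, 27, 36, -4, 25, -31, -8, -43, -38, -5, -30, -47, -34, 46]
  46 > parent -8 at index 6, swap → [38, 27, 36, -4, 25, -31, 46, -43, -38, -5, -30, -47, -34, -8]
  46 > parent 36 at index 2, swap → [38, 27, 46, -4, 25, -31, 36, -43, -38, -5, -30, -47, -34, -8]
  46 > parent 38 at index 0, swap → [46, 27, 38, -4, 25, -31, 36, -43, -38, -5, -30, -47, -34, -8]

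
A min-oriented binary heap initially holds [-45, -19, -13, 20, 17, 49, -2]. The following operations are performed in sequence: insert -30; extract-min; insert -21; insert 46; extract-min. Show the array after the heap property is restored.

insert -30:
  append -30 at index 7 → [-45, -19, -13, 20, 17, 49, -2, -30]
  -30 < parent 20 at index 3, swap → [-45, -19, -13, -30, 17, 49, -2, 20]
  -30 < parent -19 at index 1, swap → [-45, -30, -13, -19, 17, 49, -2, 20]
extract-min → returns -45:
  remove root -45; move last element 20 to root → [20, -30, -13, -19, 17, 49, -2]
  20 vs smaller child -30 at index 1, swap → [-30, 20, -13, -19, 17, 49, -2]
  20 vs smaller child -19 at index 3, swap → [-30, -19, -13, 20, 17, 49, -2]
insert -21:
  append -21 at index 7 → [-30, -19, -13, 20, 17, 49, -2, -21]
  -21 < parent 20 at index 3, swap → [-30, -19, -13, -21, 17, 49, -2, 20]
  -21 < parent -19 at index 1, swap → [-30, -21, -13, -19, 17, 49, -2, 20]
insert 46:
  append 46 at index 8 → [-30, -21, -13, -19, 17, 49, -2, 20, 46] (no swap needed)
extract-min → returns -30:
  remove root -30; move last element 46 to root → [46, -21, -13, -19, 17, 49, -2, 20]
  46 vs smaller child -21 at index 1, swap → [-21, 46, -13, -19, 17, 49, -2, 20]
  46 vs smaller child -19 at index 3, swap → [-21, -19, -13, 46, 17, 49, -2, 20]
  46 vs only child 20 at index 7, swap → [-21, -19, -13, 20, 17, 49, -2, 46]

[-21, -19, -13, 20, 17, 49, -2, 46]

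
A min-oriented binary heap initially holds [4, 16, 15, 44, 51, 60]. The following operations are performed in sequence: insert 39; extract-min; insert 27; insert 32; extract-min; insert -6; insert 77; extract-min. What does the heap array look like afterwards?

[16, 32, 27, 44, 51, 60, 39, 77]

insert 39:
  append 39 at index 6 → [4, 16, 15, 44, 51, 60, 39] (no swap needed)
extract-min → returns 4:
  remove root 4; move last element 39 to root → [39, 16, 15, 44, 51, 60]
  39 vs smaller child 15 at index 2, swap → [15, 16, 39, 44, 51, 60]
insert 27:
  append 27 at index 6 → [15, 16, 39, 44, 51, 60, 27]
  27 < parent 39 at index 2, swap → [15, 16, 27, 44, 51, 60, 39]
insert 32:
  append 32 at index 7 → [15, 16, 27, 44, 51, 60, 39, 32]
  32 < parent 44 at index 3, swap → [15, 16, 27, 32, 51, 60, 39, 44]
extract-min → returns 15:
  remove root 15; move last element 44 to root → [44, 16, 27, 32, 51, 60, 39]
  44 vs smaller child 16 at index 1, swap → [16, 44, 27, 32, 51, 60, 39]
  44 vs smaller child 32 at index 3, swap → [16, 32, 27, 44, 51, 60, 39]
insert -6:
  append -6 at index 7 → [16, 32, 27, 44, 51, 60, 39, -6]
  -6 < parent 44 at index 3, swap → [16, 32, 27, -6, 51, 60, 39, 44]
  -6 < parent 32 at index 1, swap → [16, -6, 27, 32, 51, 60, 39, 44]
  -6 < parent 16 at index 0, swap → [-6, 16, 27, 32, 51, 60, 39, 44]
insert 77:
  append 77 at index 8 → [-6, 16, 27, 32, 51, 60, 39, 44, 77] (no swap needed)
extract-min → returns -6:
  remove root -6; move last element 77 to root → [77, 16, 27, 32, 51, 60, 39, 44]
  77 vs smaller child 16 at index 1, swap → [16, 77, 27, 32, 51, 60, 39, 44]
  77 vs smaller child 32 at index 3, swap → [16, 32, 27, 77, 51, 60, 39, 44]
  77 vs only child 44 at index 7, swap → [16, 32, 27, 44, 51, 60, 39, 77]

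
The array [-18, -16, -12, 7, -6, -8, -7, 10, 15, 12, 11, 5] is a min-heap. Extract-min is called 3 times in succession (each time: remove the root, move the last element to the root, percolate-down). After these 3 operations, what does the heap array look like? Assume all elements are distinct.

[-8, -6, -7, 7, 5, 11, 12, 10, 15]

extract-min #1 returns -18:
  remove root -18; move last element 5 to root → [5, -16, -12, 7, -6, -8, -7, 10, 15, 12, 11]
  5 vs smaller child -16 at index 1, swap → [-16, 5, -12, 7, -6, -8, -7, 10, 15, 12, 11]
  5 vs smaller child -6 at index 4, swap → [-16, -6, -12, 7, 5, -8, -7, 10, 15, 12, 11]
extract-min #2 returns -16:
  remove root -16; move last element 11 to root → [11, -6, -12, 7, 5, -8, -7, 10, 15, 12]
  11 vs smaller child -12 at index 2, swap → [-12, -6, 11, 7, 5, -8, -7, 10, 15, 12]
  11 vs smaller child -8 at index 5, swap → [-12, -6, -8, 7, 5, 11, -7, 10, 15, 12]
extract-min #3 returns -12:
  remove root -12; move last element 12 to root → [12, -6, -8, 7, 5, 11, -7, 10, 15]
  12 vs smaller child -8 at index 2, swap → [-8, -6, 12, 7, 5, 11, -7, 10, 15]
  12 vs smaller child -7 at index 6, swap → [-8, -6, -7, 7, 5, 11, 12, 10, 15]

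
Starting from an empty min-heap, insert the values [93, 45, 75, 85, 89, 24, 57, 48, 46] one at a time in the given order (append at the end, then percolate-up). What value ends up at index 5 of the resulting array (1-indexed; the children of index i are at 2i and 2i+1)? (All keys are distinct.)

Insert 93:
  append 93 at index 1 → [93] (no swap needed)
Insert 45:
  append 45 at index 2 → [93, 45]
  45 < parent 93 at index 1, swap → [45, 93]
Insert 75:
  append 75 at index 3 → [45, 93, 75] (no swap needed)
Insert 85:
  append 85 at index 4 → [45, 93, 75, 85]
  85 < parent 93 at index 2, swap → [45, 85, 75, 93]
Insert 89:
  append 89 at index 5 → [45, 85, 75, 93, 89] (no swap needed)
Insert 24:
  append 24 at index 6 → [45, 85, 75, 93, 89, 24]
  24 < parent 75 at index 3, swap → [45, 85, 24, 93, 89, 75]
  24 < parent 45 at index 1, swap → [24, 85, 45, 93, 89, 75]
Insert 57:
  append 57 at index 7 → [24, 85, 45, 93, 89, 75, 57] (no swap needed)
Insert 48:
  append 48 at index 8 → [24, 85, 45, 93, 89, 75, 57, 48]
  48 < parent 93 at index 4, swap → [24, 85, 45, 48, 89, 75, 57, 93]
  48 < parent 85 at index 2, swap → [24, 48, 45, 85, 89, 75, 57, 93]
Insert 46:
  append 46 at index 9 → [24, 48, 45, 85, 89, 75, 57, 93, 46]
  46 < parent 85 at index 4, swap → [24, 48, 45, 46, 89, 75, 57, 93, 85]
  46 < parent 48 at index 2, swap → [24, 46, 45, 48, 89, 75, 57, 93, 85]
resulting array: [24, 46, 45, 48, 89, 75, 57, 93, 85]

89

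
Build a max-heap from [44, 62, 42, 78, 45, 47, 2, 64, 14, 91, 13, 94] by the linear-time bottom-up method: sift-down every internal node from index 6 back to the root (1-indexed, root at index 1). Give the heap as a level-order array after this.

sift down from index 6:
  47 vs only child 94 at index 12, swap → [44, 62, 42, 78, 45, 94, 2, 64, 14, 91, 13, 47]
sift down from index 5:
  45 vs larger child 91 at index 10, swap → [44, 62, 42, 78, 91, 94, 2, 64, 14, 45, 13, 47]
sift down from index 4: already satisfies heap property
sift down from index 3:
  42 vs larger child 94 at index 6, swap → [44, 62, 94, 78, 91, 42, 2, 64, 14, 45, 13, 47]
  42 vs only child 47 at index 12, swap → [44, 62, 94, 78, 91, 47, 2, 64, 14, 45, 13, 42]
sift down from index 2:
  62 vs larger child 91 at index 5, swap → [44, 91, 94, 78, 62, 47, 2, 64, 14, 45, 13, 42]
sift down from index 1:
  44 vs larger child 94 at index 3, swap → [94, 91, 44, 78, 62, 47, 2, 64, 14, 45, 13, 42]
  44 vs larger child 47 at index 6, swap → [94, 91, 47, 78, 62, 44, 2, 64, 14, 45, 13, 42]

[94, 91, 47, 78, 62, 44, 2, 64, 14, 45, 13, 42]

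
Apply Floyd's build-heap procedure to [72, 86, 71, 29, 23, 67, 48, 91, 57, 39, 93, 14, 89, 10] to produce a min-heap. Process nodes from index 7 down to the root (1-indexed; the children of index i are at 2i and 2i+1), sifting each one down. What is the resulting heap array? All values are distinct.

[10, 23, 14, 29, 39, 67, 48, 91, 57, 86, 93, 72, 89, 71]

sift down from index 7:
  48 vs only child 10 at index 14, swap → [72, 86, 71, 29, 23, 67, 10, 91, 57, 39, 93, 14, 89, 48]
sift down from index 6:
  67 vs smaller child 14 at index 12, swap → [72, 86, 71, 29, 23, 14, 10, 91, 57, 39, 93, 67, 89, 48]
sift down from index 5: already satisfies heap property
sift down from index 4: already satisfies heap property
sift down from index 3:
  71 vs smaller child 10 at index 7, swap → [72, 86, 10, 29, 23, 14, 71, 91, 57, 39, 93, 67, 89, 48]
  71 vs only child 48 at index 14, swap → [72, 86, 10, 29, 23, 14, 48, 91, 57, 39, 93, 67, 89, 71]
sift down from index 2:
  86 vs smaller child 23 at index 5, swap → [72, 23, 10, 29, 86, 14, 48, 91, 57, 39, 93, 67, 89, 71]
  86 vs smaller child 39 at index 10, swap → [72, 23, 10, 29, 39, 14, 48, 91, 57, 86, 93, 67, 89, 71]
sift down from index 1:
  72 vs smaller child 10 at index 3, swap → [10, 23, 72, 29, 39, 14, 48, 91, 57, 86, 93, 67, 89, 71]
  72 vs smaller child 14 at index 6, swap → [10, 23, 14, 29, 39, 72, 48, 91, 57, 86, 93, 67, 89, 71]
  72 vs smaller child 67 at index 12, swap → [10, 23, 14, 29, 39, 67, 48, 91, 57, 86, 93, 72, 89, 71]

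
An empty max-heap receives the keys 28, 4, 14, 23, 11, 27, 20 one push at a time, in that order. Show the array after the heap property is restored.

Insert 28:
  append 28 at index 0 → [28] (no swap needed)
Insert 4:
  append 4 at index 1 → [28, 4] (no swap needed)
Insert 14:
  append 14 at index 2 → [28, 4, 14] (no swap needed)
Insert 23:
  append 23 at index 3 → [28, 4, 14, 23]
  23 > parent 4 at index 1, swap → [28, 23, 14, 4]
Insert 11:
  append 11 at index 4 → [28, 23, 14, 4, 11] (no swap needed)
Insert 27:
  append 27 at index 5 → [28, 23, 14, 4, 11, 27]
  27 > parent 14 at index 2, swap → [28, 23, 27, 4, 11, 14]
Insert 20:
  append 20 at index 6 → [28, 23, 27, 4, 11, 14, 20] (no swap needed)

[28, 23, 27, 4, 11, 14, 20]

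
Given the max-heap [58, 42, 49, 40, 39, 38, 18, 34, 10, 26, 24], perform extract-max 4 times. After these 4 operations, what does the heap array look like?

[39, 34, 38, 26, 10, 24, 18]

extract-max #1 returns 58:
  remove root 58; move last element 24 to root → [24, 42, 49, 40, 39, 38, 18, 34, 10, 26]
  24 vs larger child 49 at index 2, swap → [49, 42, 24, 40, 39, 38, 18, 34, 10, 26]
  24 vs larger child 38 at index 5, swap → [49, 42, 38, 40, 39, 24, 18, 34, 10, 26]
extract-max #2 returns 49:
  remove root 49; move last element 26 to root → [26, 42, 38, 40, 39, 24, 18, 34, 10]
  26 vs larger child 42 at index 1, swap → [42, 26, 38, 40, 39, 24, 18, 34, 10]
  26 vs larger child 40 at index 3, swap → [42, 40, 38, 26, 39, 24, 18, 34, 10]
  26 vs larger child 34 at index 7, swap → [42, 40, 38, 34, 39, 24, 18, 26, 10]
extract-max #3 returns 42:
  remove root 42; move last element 10 to root → [10, 40, 38, 34, 39, 24, 18, 26]
  10 vs larger child 40 at index 1, swap → [40, 10, 38, 34, 39, 24, 18, 26]
  10 vs larger child 39 at index 4, swap → [40, 39, 38, 34, 10, 24, 18, 26]
extract-max #4 returns 40:
  remove root 40; move last element 26 to root → [26, 39, 38, 34, 10, 24, 18]
  26 vs larger child 39 at index 1, swap → [39, 26, 38, 34, 10, 24, 18]
  26 vs larger child 34 at index 3, swap → [39, 34, 38, 26, 10, 24, 18]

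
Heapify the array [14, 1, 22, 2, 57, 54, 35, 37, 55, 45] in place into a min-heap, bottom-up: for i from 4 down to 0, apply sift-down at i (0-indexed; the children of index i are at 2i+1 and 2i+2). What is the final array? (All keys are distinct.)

[1, 2, 22, 14, 45, 54, 35, 37, 55, 57]

sift down from index 4:
  57 vs only child 45 at index 9, swap → [14, 1, 22, 2, 45, 54, 35, 37, 55, 57]
sift down from index 3: already satisfies heap property
sift down from index 2: already satisfies heap property
sift down from index 1: already satisfies heap property
sift down from index 0:
  14 vs smaller child 1 at index 1, swap → [1, 14, 22, 2, 45, 54, 35, 37, 55, 57]
  14 vs smaller child 2 at index 3, swap → [1, 2, 22, 14, 45, 54, 35, 37, 55, 57]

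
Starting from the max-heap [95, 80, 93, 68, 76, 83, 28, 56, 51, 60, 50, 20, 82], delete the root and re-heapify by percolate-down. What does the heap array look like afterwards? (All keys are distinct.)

[93, 80, 83, 68, 76, 82, 28, 56, 51, 60, 50, 20]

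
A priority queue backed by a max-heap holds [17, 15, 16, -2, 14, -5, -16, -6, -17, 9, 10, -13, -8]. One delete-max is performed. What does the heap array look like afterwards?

[16, 15, -5, -2, 14, -8, -16, -6, -17, 9, 10, -13]

remove root 17; move last element -8 to root → [-8, 15, 16, -2, 14, -5, -16, -6, -17, 9, 10, -13]
-8 vs larger child 16 at index 2, swap → [16, 15, -8, -2, 14, -5, -16, -6, -17, 9, 10, -13]
-8 vs larger child -5 at index 5, swap → [16, 15, -5, -2, 14, -8, -16, -6, -17, 9, 10, -13]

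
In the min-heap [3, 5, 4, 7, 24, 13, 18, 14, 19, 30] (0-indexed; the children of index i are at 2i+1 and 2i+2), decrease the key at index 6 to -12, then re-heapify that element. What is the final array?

[-12, 5, 3, 7, 24, 13, 4, 14, 19, 30]

set index 6 from 18 to -12 → [3, 5, 4, 7, 24, 13, -12, 14, 19, 30]
-12 < parent 4 at index 2, swap → [3, 5, -12, 7, 24, 13, 4, 14, 19, 30]
-12 < parent 3 at index 0, swap → [-12, 5, 3, 7, 24, 13, 4, 14, 19, 30]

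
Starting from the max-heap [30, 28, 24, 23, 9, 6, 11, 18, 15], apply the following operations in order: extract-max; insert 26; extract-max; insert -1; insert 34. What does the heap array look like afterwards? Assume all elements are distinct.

extract-max → returns 30:
  remove root 30; move last element 15 to root → [15, 28, 24, 23, 9, 6, 11, 18]
  15 vs larger child 28 at index 1, swap → [28, 15, 24, 23, 9, 6, 11, 18]
  15 vs larger child 23 at index 3, swap → [28, 23, 24, 15, 9, 6, 11, 18]
  15 vs only child 18 at index 7, swap → [28, 23, 24, 18, 9, 6, 11, 15]
insert 26:
  append 26 at index 8 → [28, 23, 24, 18, 9, 6, 11, 15, 26]
  26 > parent 18 at index 3, swap → [28, 23, 24, 26, 9, 6, 11, 15, 18]
  26 > parent 23 at index 1, swap → [28, 26, 24, 23, 9, 6, 11, 15, 18]
extract-max → returns 28:
  remove root 28; move last element 18 to root → [18, 26, 24, 23, 9, 6, 11, 15]
  18 vs larger child 26 at index 1, swap → [26, 18, 24, 23, 9, 6, 11, 15]
  18 vs larger child 23 at index 3, swap → [26, 23, 24, 18, 9, 6, 11, 15]
insert -1:
  append -1 at index 8 → [26, 23, 24, 18, 9, 6, 11, 15, -1] (no swap needed)
insert 34:
  append 34 at index 9 → [26, 23, 24, 18, 9, 6, 11, 15, -1, 34]
  34 > parent 9 at index 4, swap → [26, 23, 24, 18, 34, 6, 11, 15, -1, 9]
  34 > parent 23 at index 1, swap → [26, 34, 24, 18, 23, 6, 11, 15, -1, 9]
  34 > parent 26 at index 0, swap → [34, 26, 24, 18, 23, 6, 11, 15, -1, 9]

[34, 26, 24, 18, 23, 6, 11, 15, -1, 9]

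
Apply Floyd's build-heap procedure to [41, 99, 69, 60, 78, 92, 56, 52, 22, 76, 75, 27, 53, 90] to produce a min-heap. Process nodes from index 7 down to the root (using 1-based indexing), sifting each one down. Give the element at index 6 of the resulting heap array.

53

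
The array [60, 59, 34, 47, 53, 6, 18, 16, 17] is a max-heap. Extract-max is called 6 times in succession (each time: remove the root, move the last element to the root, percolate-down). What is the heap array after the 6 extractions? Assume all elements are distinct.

[17, 16, 6]

extract-max #1 returns 60:
  remove root 60; move last element 17 to root → [17, 59, 34, 47, 53, 6, 18, 16]
  17 vs larger child 59 at index 1, swap → [59, 17, 34, 47, 53, 6, 18, 16]
  17 vs larger child 53 at index 4, swap → [59, 53, 34, 47, 17, 6, 18, 16]
extract-max #2 returns 59:
  remove root 59; move last element 16 to root → [16, 53, 34, 47, 17, 6, 18]
  16 vs larger child 53 at index 1, swap → [53, 16, 34, 47, 17, 6, 18]
  16 vs larger child 47 at index 3, swap → [53, 47, 34, 16, 17, 6, 18]
extract-max #3 returns 53:
  remove root 53; move last element 18 to root → [18, 47, 34, 16, 17, 6]
  18 vs larger child 47 at index 1, swap → [47, 18, 34, 16, 17, 6]
extract-max #4 returns 47:
  remove root 47; move last element 6 to root → [6, 18, 34, 16, 17]
  6 vs larger child 34 at index 2, swap → [34, 18, 6, 16, 17]
extract-max #5 returns 34:
  remove root 34; move last element 17 to root → [17, 18, 6, 16]
  17 vs larger child 18 at index 1, swap → [18, 17, 6, 16]
extract-max #6 returns 18:
  remove root 18; move last element 16 to root → [16, 17, 6]
  16 vs larger child 17 at index 1, swap → [17, 16, 6]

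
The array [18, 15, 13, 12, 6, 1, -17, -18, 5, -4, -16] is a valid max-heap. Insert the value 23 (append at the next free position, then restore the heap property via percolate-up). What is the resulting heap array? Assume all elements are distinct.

append 23 at index 11 → [18, 15, 13, 12, 6, 1, -17, -18, 5, -4, -16, 23]
23 > parent 1 at index 5, swap → [18, 15, 13, 12, 6, 23, -17, -18, 5, -4, -16, 1]
23 > parent 13 at index 2, swap → [18, 15, 23, 12, 6, 13, -17, -18, 5, -4, -16, 1]
23 > parent 18 at index 0, swap → [23, 15, 18, 12, 6, 13, -17, -18, 5, -4, -16, 1]

[23, 15, 18, 12, 6, 13, -17, -18, 5, -4, -16, 1]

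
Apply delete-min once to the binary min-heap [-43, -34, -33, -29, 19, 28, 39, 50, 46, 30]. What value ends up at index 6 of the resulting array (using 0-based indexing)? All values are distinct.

39

remove root -43; move last element 30 to root → [30, -34, -33, -29, 19, 28, 39, 50, 46]
30 vs smaller child -34 at index 1, swap → [-34, 30, -33, -29, 19, 28, 39, 50, 46]
30 vs smaller child -29 at index 3, swap → [-34, -29, -33, 30, 19, 28, 39, 50, 46]
resulting array: [-34, -29, -33, 30, 19, 28, 39, 50, 46]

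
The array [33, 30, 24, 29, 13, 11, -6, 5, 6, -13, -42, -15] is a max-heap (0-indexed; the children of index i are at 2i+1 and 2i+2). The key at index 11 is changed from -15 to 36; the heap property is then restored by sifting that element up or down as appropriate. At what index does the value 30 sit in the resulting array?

set index 11 from -15 to 36 → [33, 30, 24, 29, 13, 11, -6, 5, 6, -13, -42, 36]
36 > parent 11 at index 5, swap → [33, 30, 24, 29, 13, 36, -6, 5, 6, -13, -42, 11]
36 > parent 24 at index 2, swap → [33, 30, 36, 29, 13, 24, -6, 5, 6, -13, -42, 11]
36 > parent 33 at index 0, swap → [36, 30, 33, 29, 13, 24, -6, 5, 6, -13, -42, 11]
resulting array: [36, 30, 33, 29, 13, 24, -6, 5, 6, -13, -42, 11]

1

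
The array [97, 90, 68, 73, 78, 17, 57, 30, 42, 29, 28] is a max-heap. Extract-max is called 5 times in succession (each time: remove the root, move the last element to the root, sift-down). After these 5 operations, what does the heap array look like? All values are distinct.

extract-max #1 returns 97:
  remove root 97; move last element 28 to root → [28, 90, 68, 73, 78, 17, 57, 30, 42, 29]
  28 vs larger child 90 at index 1, swap → [90, 28, 68, 73, 78, 17, 57, 30, 42, 29]
  28 vs larger child 78 at index 4, swap → [90, 78, 68, 73, 28, 17, 57, 30, 42, 29]
  28 vs only child 29 at index 9, swap → [90, 78, 68, 73, 29, 17, 57, 30, 42, 28]
extract-max #2 returns 90:
  remove root 90; move last element 28 to root → [28, 78, 68, 73, 29, 17, 57, 30, 42]
  28 vs larger child 78 at index 1, swap → [78, 28, 68, 73, 29, 17, 57, 30, 42]
  28 vs larger child 73 at index 3, swap → [78, 73, 68, 28, 29, 17, 57, 30, 42]
  28 vs larger child 42 at index 8, swap → [78, 73, 68, 42, 29, 17, 57, 30, 28]
extract-max #3 returns 78:
  remove root 78; move last element 28 to root → [28, 73, 68, 42, 29, 17, 57, 30]
  28 vs larger child 73 at index 1, swap → [73, 28, 68, 42, 29, 17, 57, 30]
  28 vs larger child 42 at index 3, swap → [73, 42, 68, 28, 29, 17, 57, 30]
  28 vs only child 30 at index 7, swap → [73, 42, 68, 30, 29, 17, 57, 28]
extract-max #4 returns 73:
  remove root 73; move last element 28 to root → [28, 42, 68, 30, 29, 17, 57]
  28 vs larger child 68 at index 2, swap → [68, 42, 28, 30, 29, 17, 57]
  28 vs larger child 57 at index 6, swap → [68, 42, 57, 30, 29, 17, 28]
extract-max #5 returns 68:
  remove root 68; move last element 28 to root → [28, 42, 57, 30, 29, 17]
  28 vs larger child 57 at index 2, swap → [57, 42, 28, 30, 29, 17]

[57, 42, 28, 30, 29, 17]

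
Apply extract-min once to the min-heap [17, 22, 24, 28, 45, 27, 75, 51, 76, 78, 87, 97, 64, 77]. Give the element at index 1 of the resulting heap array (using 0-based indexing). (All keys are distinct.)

remove root 17; move last element 77 to root → [77, 22, 24, 28, 45, 27, 75, 51, 76, 78, 87, 97, 64]
77 vs smaller child 22 at index 1, swap → [22, 77, 24, 28, 45, 27, 75, 51, 76, 78, 87, 97, 64]
77 vs smaller child 28 at index 3, swap → [22, 28, 24, 77, 45, 27, 75, 51, 76, 78, 87, 97, 64]
77 vs smaller child 51 at index 7, swap → [22, 28, 24, 51, 45, 27, 75, 77, 76, 78, 87, 97, 64]
resulting array: [22, 28, 24, 51, 45, 27, 75, 77, 76, 78, 87, 97, 64]

28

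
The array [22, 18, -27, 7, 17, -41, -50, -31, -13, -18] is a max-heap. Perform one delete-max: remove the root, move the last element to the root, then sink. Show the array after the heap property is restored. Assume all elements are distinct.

[18, 17, -27, 7, -18, -41, -50, -31, -13]

remove root 22; move last element -18 to root → [-18, 18, -27, 7, 17, -41, -50, -31, -13]
-18 vs larger child 18 at index 1, swap → [18, -18, -27, 7, 17, -41, -50, -31, -13]
-18 vs larger child 17 at index 4, swap → [18, 17, -27, 7, -18, -41, -50, -31, -13]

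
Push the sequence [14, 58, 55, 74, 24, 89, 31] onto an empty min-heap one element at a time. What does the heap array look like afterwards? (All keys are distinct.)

[14, 24, 31, 74, 58, 89, 55]

Insert 14:
  append 14 at index 0 → [14] (no swap needed)
Insert 58:
  append 58 at index 1 → [14, 58] (no swap needed)
Insert 55:
  append 55 at index 2 → [14, 58, 55] (no swap needed)
Insert 74:
  append 74 at index 3 → [14, 58, 55, 74] (no swap needed)
Insert 24:
  append 24 at index 4 → [14, 58, 55, 74, 24]
  24 < parent 58 at index 1, swap → [14, 24, 55, 74, 58]
Insert 89:
  append 89 at index 5 → [14, 24, 55, 74, 58, 89] (no swap needed)
Insert 31:
  append 31 at index 6 → [14, 24, 55, 74, 58, 89, 31]
  31 < parent 55 at index 2, swap → [14, 24, 31, 74, 58, 89, 55]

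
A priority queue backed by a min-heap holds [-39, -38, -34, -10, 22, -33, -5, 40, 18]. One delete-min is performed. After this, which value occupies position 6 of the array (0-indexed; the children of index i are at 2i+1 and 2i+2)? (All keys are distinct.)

-5

remove root -39; move last element 18 to root → [18, -38, -34, -10, 22, -33, -5, 40]
18 vs smaller child -38 at index 1, swap → [-38, 18, -34, -10, 22, -33, -5, 40]
18 vs smaller child -10 at index 3, swap → [-38, -10, -34, 18, 22, -33, -5, 40]
resulting array: [-38, -10, -34, 18, 22, -33, -5, 40]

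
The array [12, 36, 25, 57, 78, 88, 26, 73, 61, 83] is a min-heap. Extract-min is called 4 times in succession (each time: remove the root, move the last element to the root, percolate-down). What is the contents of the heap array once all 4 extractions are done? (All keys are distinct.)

[57, 73, 61, 83, 78, 88]

extract-min #1 returns 12:
  remove root 12; move last element 83 to root → [83, 36, 25, 57, 78, 88, 26, 73, 61]
  83 vs smaller child 25 at index 2, swap → [25, 36, 83, 57, 78, 88, 26, 73, 61]
  83 vs smaller child 26 at index 6, swap → [25, 36, 26, 57, 78, 88, 83, 73, 61]
extract-min #2 returns 25:
  remove root 25; move last element 61 to root → [61, 36, 26, 57, 78, 88, 83, 73]
  61 vs smaller child 26 at index 2, swap → [26, 36, 61, 57, 78, 88, 83, 73]
extract-min #3 returns 26:
  remove root 26; move last element 73 to root → [73, 36, 61, 57, 78, 88, 83]
  73 vs smaller child 36 at index 1, swap → [36, 73, 61, 57, 78, 88, 83]
  73 vs smaller child 57 at index 3, swap → [36, 57, 61, 73, 78, 88, 83]
extract-min #4 returns 36:
  remove root 36; move last element 83 to root → [83, 57, 61, 73, 78, 88]
  83 vs smaller child 57 at index 1, swap → [57, 83, 61, 73, 78, 88]
  83 vs smaller child 73 at index 3, swap → [57, 73, 61, 83, 78, 88]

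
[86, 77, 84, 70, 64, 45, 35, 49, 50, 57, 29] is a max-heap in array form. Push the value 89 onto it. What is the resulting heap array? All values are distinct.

[89, 77, 86, 70, 64, 84, 35, 49, 50, 57, 29, 45]

append 89 at index 11 → [86, 77, 84, 70, 64, 45, 35, 49, 50, 57, 29, 89]
89 > parent 45 at index 5, swap → [86, 77, 84, 70, 64, 89, 35, 49, 50, 57, 29, 45]
89 > parent 84 at index 2, swap → [86, 77, 89, 70, 64, 84, 35, 49, 50, 57, 29, 45]
89 > parent 86 at index 0, swap → [89, 77, 86, 70, 64, 84, 35, 49, 50, 57, 29, 45]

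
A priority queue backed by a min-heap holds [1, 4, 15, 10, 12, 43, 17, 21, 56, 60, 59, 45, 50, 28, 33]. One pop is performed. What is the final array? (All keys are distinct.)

[4, 10, 15, 21, 12, 43, 17, 33, 56, 60, 59, 45, 50, 28]

remove root 1; move last element 33 to root → [33, 4, 15, 10, 12, 43, 17, 21, 56, 60, 59, 45, 50, 28]
33 vs smaller child 4 at index 1, swap → [4, 33, 15, 10, 12, 43, 17, 21, 56, 60, 59, 45, 50, 28]
33 vs smaller child 10 at index 3, swap → [4, 10, 15, 33, 12, 43, 17, 21, 56, 60, 59, 45, 50, 28]
33 vs smaller child 21 at index 7, swap → [4, 10, 15, 21, 12, 43, 17, 33, 56, 60, 59, 45, 50, 28]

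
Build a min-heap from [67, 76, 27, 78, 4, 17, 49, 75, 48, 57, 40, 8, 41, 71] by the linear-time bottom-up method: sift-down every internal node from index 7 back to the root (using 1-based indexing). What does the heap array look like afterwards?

sift down from index 7: already satisfies heap property
sift down from index 6:
  17 vs smaller child 8 at index 12, swap → [67, 76, 27, 78, 4, 8, 49, 75, 48, 57, 40, 17, 41, 71]
sift down from index 5: already satisfies heap property
sift down from index 4:
  78 vs smaller child 48 at index 9, swap → [67, 76, 27, 48, 4, 8, 49, 75, 78, 57, 40, 17, 41, 71]
sift down from index 3:
  27 vs smaller child 8 at index 6, swap → [67, 76, 8, 48, 4, 27, 49, 75, 78, 57, 40, 17, 41, 71]
  27 vs smaller child 17 at index 12, swap → [67, 76, 8, 48, 4, 17, 49, 75, 78, 57, 40, 27, 41, 71]
sift down from index 2:
  76 vs smaller child 4 at index 5, swap → [67, 4, 8, 48, 76, 17, 49, 75, 78, 57, 40, 27, 41, 71]
  76 vs smaller child 40 at index 11, swap → [67, 4, 8, 48, 40, 17, 49, 75, 78, 57, 76, 27, 41, 71]
sift down from index 1:
  67 vs smaller child 4 at index 2, swap → [4, 67, 8, 48, 40, 17, 49, 75, 78, 57, 76, 27, 41, 71]
  67 vs smaller child 40 at index 5, swap → [4, 40, 8, 48, 67, 17, 49, 75, 78, 57, 76, 27, 41, 71]
  67 vs smaller child 57 at index 10, swap → [4, 40, 8, 48, 57, 17, 49, 75, 78, 67, 76, 27, 41, 71]

[4, 40, 8, 48, 57, 17, 49, 75, 78, 67, 76, 27, 41, 71]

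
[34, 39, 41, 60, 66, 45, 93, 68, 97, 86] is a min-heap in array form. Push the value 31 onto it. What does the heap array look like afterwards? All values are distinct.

[31, 34, 41, 60, 39, 45, 93, 68, 97, 86, 66]

append 31 at index 10 → [34, 39, 41, 60, 66, 45, 93, 68, 97, 86, 31]
31 < parent 66 at index 4, swap → [34, 39, 41, 60, 31, 45, 93, 68, 97, 86, 66]
31 < parent 39 at index 1, swap → [34, 31, 41, 60, 39, 45, 93, 68, 97, 86, 66]
31 < parent 34 at index 0, swap → [31, 34, 41, 60, 39, 45, 93, 68, 97, 86, 66]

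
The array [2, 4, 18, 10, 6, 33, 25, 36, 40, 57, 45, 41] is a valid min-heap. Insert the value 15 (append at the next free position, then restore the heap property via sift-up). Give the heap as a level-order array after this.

[2, 4, 15, 10, 6, 18, 25, 36, 40, 57, 45, 41, 33]

append 15 at index 12 → [2, 4, 18, 10, 6, 33, 25, 36, 40, 57, 45, 41, 15]
15 < parent 33 at index 5, swap → [2, 4, 18, 10, 6, 15, 25, 36, 40, 57, 45, 41, 33]
15 < parent 18 at index 2, swap → [2, 4, 15, 10, 6, 18, 25, 36, 40, 57, 45, 41, 33]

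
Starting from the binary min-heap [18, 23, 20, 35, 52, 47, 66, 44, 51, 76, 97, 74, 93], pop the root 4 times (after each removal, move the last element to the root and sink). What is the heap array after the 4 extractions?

[44, 51, 47, 76, 52, 74, 66, 93, 97]

extract-min #1 returns 18:
  remove root 18; move last element 93 to root → [93, 23, 20, 35, 52, 47, 66, 44, 51, 76, 97, 74]
  93 vs smaller child 20 at index 2, swap → [20, 23, 93, 35, 52, 47, 66, 44, 51, 76, 97, 74]
  93 vs smaller child 47 at index 5, swap → [20, 23, 47, 35, 52, 93, 66, 44, 51, 76, 97, 74]
  93 vs only child 74 at index 11, swap → [20, 23, 47, 35, 52, 74, 66, 44, 51, 76, 97, 93]
extract-min #2 returns 20:
  remove root 20; move last element 93 to root → [93, 23, 47, 35, 52, 74, 66, 44, 51, 76, 97]
  93 vs smaller child 23 at index 1, swap → [23, 93, 47, 35, 52, 74, 66, 44, 51, 76, 97]
  93 vs smaller child 35 at index 3, swap → [23, 35, 47, 93, 52, 74, 66, 44, 51, 76, 97]
  93 vs smaller child 44 at index 7, swap → [23, 35, 47, 44, 52, 74, 66, 93, 51, 76, 97]
extract-min #3 returns 23:
  remove root 23; move last element 97 to root → [97, 35, 47, 44, 52, 74, 66, 93, 51, 76]
  97 vs smaller child 35 at index 1, swap → [35, 97, 47, 44, 52, 74, 66, 93, 51, 76]
  97 vs smaller child 44 at index 3, swap → [35, 44, 47, 97, 52, 74, 66, 93, 51, 76]
  97 vs smaller child 51 at index 8, swap → [35, 44, 47, 51, 52, 74, 66, 93, 97, 76]
extract-min #4 returns 35:
  remove root 35; move last element 76 to root → [76, 44, 47, 51, 52, 74, 66, 93, 97]
  76 vs smaller child 44 at index 1, swap → [44, 76, 47, 51, 52, 74, 66, 93, 97]
  76 vs smaller child 51 at index 3, swap → [44, 51, 47, 76, 52, 74, 66, 93, 97]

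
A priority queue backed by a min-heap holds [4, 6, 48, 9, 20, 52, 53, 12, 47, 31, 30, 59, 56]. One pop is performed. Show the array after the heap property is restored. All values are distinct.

remove root 4; move last element 56 to root → [56, 6, 48, 9, 20, 52, 53, 12, 47, 31, 30, 59]
56 vs smaller child 6 at index 1, swap → [6, 56, 48, 9, 20, 52, 53, 12, 47, 31, 30, 59]
56 vs smaller child 9 at index 3, swap → [6, 9, 48, 56, 20, 52, 53, 12, 47, 31, 30, 59]
56 vs smaller child 12 at index 7, swap → [6, 9, 48, 12, 20, 52, 53, 56, 47, 31, 30, 59]

[6, 9, 48, 12, 20, 52, 53, 56, 47, 31, 30, 59]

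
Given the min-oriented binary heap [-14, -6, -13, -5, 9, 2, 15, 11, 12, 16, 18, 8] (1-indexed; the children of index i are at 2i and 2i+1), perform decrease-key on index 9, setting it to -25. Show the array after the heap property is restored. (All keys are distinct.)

[-25, -14, -13, -6, 9, 2, 15, 11, -5, 16, 18, 8]

set index 9 from 12 to -25 → [-14, -6, -13, -5, 9, 2, 15, 11, -25, 16, 18, 8]
-25 < parent -5 at index 4, swap → [-14, -6, -13, -25, 9, 2, 15, 11, -5, 16, 18, 8]
-25 < parent -6 at index 2, swap → [-14, -25, -13, -6, 9, 2, 15, 11, -5, 16, 18, 8]
-25 < parent -14 at index 1, swap → [-25, -14, -13, -6, 9, 2, 15, 11, -5, 16, 18, 8]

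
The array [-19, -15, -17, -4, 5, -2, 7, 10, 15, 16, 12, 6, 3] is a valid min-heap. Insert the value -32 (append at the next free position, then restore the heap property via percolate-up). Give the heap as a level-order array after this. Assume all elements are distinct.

append -32 at index 13 → [-19, -15, -17, -4, 5, -2, 7, 10, 15, 16, 12, 6, 3, -32]
-32 < parent 7 at index 6, swap → [-19, -15, -17, -4, 5, -2, -32, 10, 15, 16, 12, 6, 3, 7]
-32 < parent -17 at index 2, swap → [-19, -15, -32, -4, 5, -2, -17, 10, 15, 16, 12, 6, 3, 7]
-32 < parent -19 at index 0, swap → [-32, -15, -19, -4, 5, -2, -17, 10, 15, 16, 12, 6, 3, 7]

[-32, -15, -19, -4, 5, -2, -17, 10, 15, 16, 12, 6, 3, 7]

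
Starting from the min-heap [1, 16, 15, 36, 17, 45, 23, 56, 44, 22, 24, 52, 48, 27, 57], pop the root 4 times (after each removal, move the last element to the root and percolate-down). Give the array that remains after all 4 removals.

extract-min #1 returns 1:
  remove root 1; move last element 57 to root → [57, 16, 15, 36, 17, 45, 23, 56, 44, 22, 24, 52, 48, 27]
  57 vs smaller child 15 at index 2, swap → [15, 16, 57, 36, 17, 45, 23, 56, 44, 22, 24, 52, 48, 27]
  57 vs smaller child 23 at index 6, swap → [15, 16, 23, 36, 17, 45, 57, 56, 44, 22, 24, 52, 48, 27]
  57 vs only child 27 at index 13, swap → [15, 16, 23, 36, 17, 45, 27, 56, 44, 22, 24, 52, 48, 57]
extract-min #2 returns 15:
  remove root 15; move last element 57 to root → [57, 16, 23, 36, 17, 45, 27, 56, 44, 22, 24, 52, 48]
  57 vs smaller child 16 at index 1, swap → [16, 57, 23, 36, 17, 45, 27, 56, 44, 22, 24, 52, 48]
  57 vs smaller child 17 at index 4, swap → [16, 17, 23, 36, 57, 45, 27, 56, 44, 22, 24, 52, 48]
  57 vs smaller child 22 at index 9, swap → [16, 17, 23, 36, 22, 45, 27, 56, 44, 57, 24, 52, 48]
extract-min #3 returns 16:
  remove root 16; move last element 48 to root → [48, 17, 23, 36, 22, 45, 27, 56, 44, 57, 24, 52]
  48 vs smaller child 17 at index 1, swap → [17, 48, 23, 36, 22, 45, 27, 56, 44, 57, 24, 52]
  48 vs smaller child 22 at index 4, swap → [17, 22, 23, 36, 48, 45, 27, 56, 44, 57, 24, 52]
  48 vs smaller child 24 at index 10, swap → [17, 22, 23, 36, 24, 45, 27, 56, 44, 57, 48, 52]
extract-min #4 returns 17:
  remove root 17; move last element 52 to root → [52, 22, 23, 36, 24, 45, 27, 56, 44, 57, 48]
  52 vs smaller child 22 at index 1, swap → [22, 52, 23, 36, 24, 45, 27, 56, 44, 57, 48]
  52 vs smaller child 24 at index 4, swap → [22, 24, 23, 36, 52, 45, 27, 56, 44, 57, 48]
  52 vs smaller child 48 at index 10, swap → [22, 24, 23, 36, 48, 45, 27, 56, 44, 57, 52]

[22, 24, 23, 36, 48, 45, 27, 56, 44, 57, 52]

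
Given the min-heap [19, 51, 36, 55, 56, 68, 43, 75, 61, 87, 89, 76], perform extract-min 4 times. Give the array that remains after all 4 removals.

[55, 56, 68, 61, 87, 89, 76, 75]

extract-min #1 returns 19:
  remove root 19; move last element 76 to root → [76, 51, 36, 55, 56, 68, 43, 75, 61, 87, 89]
  76 vs smaller child 36 at index 2, swap → [36, 51, 76, 55, 56, 68, 43, 75, 61, 87, 89]
  76 vs smaller child 43 at index 6, swap → [36, 51, 43, 55, 56, 68, 76, 75, 61, 87, 89]
extract-min #2 returns 36:
  remove root 36; move last element 89 to root → [89, 51, 43, 55, 56, 68, 76, 75, 61, 87]
  89 vs smaller child 43 at index 2, swap → [43, 51, 89, 55, 56, 68, 76, 75, 61, 87]
  89 vs smaller child 68 at index 5, swap → [43, 51, 68, 55, 56, 89, 76, 75, 61, 87]
extract-min #3 returns 43:
  remove root 43; move last element 87 to root → [87, 51, 68, 55, 56, 89, 76, 75, 61]
  87 vs smaller child 51 at index 1, swap → [51, 87, 68, 55, 56, 89, 76, 75, 61]
  87 vs smaller child 55 at index 3, swap → [51, 55, 68, 87, 56, 89, 76, 75, 61]
  87 vs smaller child 61 at index 8, swap → [51, 55, 68, 61, 56, 89, 76, 75, 87]
extract-min #4 returns 51:
  remove root 51; move last element 87 to root → [87, 55, 68, 61, 56, 89, 76, 75]
  87 vs smaller child 55 at index 1, swap → [55, 87, 68, 61, 56, 89, 76, 75]
  87 vs smaller child 56 at index 4, swap → [55, 56, 68, 61, 87, 89, 76, 75]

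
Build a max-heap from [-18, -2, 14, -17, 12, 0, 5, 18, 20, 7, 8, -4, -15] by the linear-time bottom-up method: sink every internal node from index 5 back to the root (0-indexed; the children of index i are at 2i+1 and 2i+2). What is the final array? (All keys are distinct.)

[20, 18, 14, -2, 12, 0, 5, -18, -17, 7, 8, -4, -15]

sift down from index 5: already satisfies heap property
sift down from index 4: already satisfies heap property
sift down from index 3:
  -17 vs larger child 20 at index 8, swap → [-18, -2, 14, 20, 12, 0, 5, 18, -17, 7, 8, -4, -15]
sift down from index 2: already satisfies heap property
sift down from index 1:
  -2 vs larger child 20 at index 3, swap → [-18, 20, 14, -2, 12, 0, 5, 18, -17, 7, 8, -4, -15]
  -2 vs larger child 18 at index 7, swap → [-18, 20, 14, 18, 12, 0, 5, -2, -17, 7, 8, -4, -15]
sift down from index 0:
  -18 vs larger child 20 at index 1, swap → [20, -18, 14, 18, 12, 0, 5, -2, -17, 7, 8, -4, -15]
  -18 vs larger child 18 at index 3, swap → [20, 18, 14, -18, 12, 0, 5, -2, -17, 7, 8, -4, -15]
  -18 vs larger child -2 at index 7, swap → [20, 18, 14, -2, 12, 0, 5, -18, -17, 7, 8, -4, -15]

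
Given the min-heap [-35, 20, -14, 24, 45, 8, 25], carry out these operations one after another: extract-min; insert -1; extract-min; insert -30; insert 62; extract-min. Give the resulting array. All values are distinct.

extract-min → returns -35:
  remove root -35; move last element 25 to root → [25, 20, -14, 24, 45, 8]
  25 vs smaller child -14 at index 2, swap → [-14, 20, 25, 24, 45, 8]
  25 vs only child 8 at index 5, swap → [-14, 20, 8, 24, 45, 25]
insert -1:
  append -1 at index 6 → [-14, 20, 8, 24, 45, 25, -1]
  -1 < parent 8 at index 2, swap → [-14, 20, -1, 24, 45, 25, 8]
extract-min → returns -14:
  remove root -14; move last element 8 to root → [8, 20, -1, 24, 45, 25]
  8 vs smaller child -1 at index 2, swap → [-1, 20, 8, 24, 45, 25]
insert -30:
  append -30 at index 6 → [-1, 20, 8, 24, 45, 25, -30]
  -30 < parent 8 at index 2, swap → [-1, 20, -30, 24, 45, 25, 8]
  -30 < parent -1 at index 0, swap → [-30, 20, -1, 24, 45, 25, 8]
insert 62:
  append 62 at index 7 → [-30, 20, -1, 24, 45, 25, 8, 62] (no swap needed)
extract-min → returns -30:
  remove root -30; move last element 62 to root → [62, 20, -1, 24, 45, 25, 8]
  62 vs smaller child -1 at index 2, swap → [-1, 20, 62, 24, 45, 25, 8]
  62 vs smaller child 8 at index 6, swap → [-1, 20, 8, 24, 45, 25, 62]

[-1, 20, 8, 24, 45, 25, 62]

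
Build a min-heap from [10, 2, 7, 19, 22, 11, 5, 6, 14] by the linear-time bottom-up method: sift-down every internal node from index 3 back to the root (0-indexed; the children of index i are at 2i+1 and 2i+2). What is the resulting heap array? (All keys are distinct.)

[2, 6, 5, 10, 22, 11, 7, 19, 14]

sift down from index 3:
  19 vs smaller child 6 at index 7, swap → [10, 2, 7, 6, 22, 11, 5, 19, 14]
sift down from index 2:
  7 vs smaller child 5 at index 6, swap → [10, 2, 5, 6, 22, 11, 7, 19, 14]
sift down from index 1: already satisfies heap property
sift down from index 0:
  10 vs smaller child 2 at index 1, swap → [2, 10, 5, 6, 22, 11, 7, 19, 14]
  10 vs smaller child 6 at index 3, swap → [2, 6, 5, 10, 22, 11, 7, 19, 14]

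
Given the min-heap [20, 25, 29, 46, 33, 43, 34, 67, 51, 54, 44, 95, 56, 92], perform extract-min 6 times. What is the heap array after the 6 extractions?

extract-min #1 returns 20:
  remove root 20; move last element 92 to root → [92, 25, 29, 46, 33, 43, 34, 67, 51, 54, 44, 95, 56]
  92 vs smaller child 25 at index 1, swap → [25, 92, 29, 46, 33, 43, 34, 67, 51, 54, 44, 95, 56]
  92 vs smaller child 33 at index 4, swap → [25, 33, 29, 46, 92, 43, 34, 67, 51, 54, 44, 95, 56]
  92 vs smaller child 44 at index 10, swap → [25, 33, 29, 46, 44, 43, 34, 67, 51, 54, 92, 95, 56]
extract-min #2 returns 25:
  remove root 25; move last element 56 to root → [56, 33, 29, 46, 44, 43, 34, 67, 51, 54, 92, 95]
  56 vs smaller child 29 at index 2, swap → [29, 33, 56, 46, 44, 43, 34, 67, 51, 54, 92, 95]
  56 vs smaller child 34 at index 6, swap → [29, 33, 34, 46, 44, 43, 56, 67, 51, 54, 92, 95]
extract-min #3 returns 29:
  remove root 29; move last element 95 to root → [95, 33, 34, 46, 44, 43, 56, 67, 51, 54, 92]
  95 vs smaller child 33 at index 1, swap → [33, 95, 34, 46, 44, 43, 56, 67, 51, 54, 92]
  95 vs smaller child 44 at index 4, swap → [33, 44, 34, 46, 95, 43, 56, 67, 51, 54, 92]
  95 vs smaller child 54 at index 9, swap → [33, 44, 34, 46, 54, 43, 56, 67, 51, 95, 92]
extract-min #4 returns 33:
  remove root 33; move last element 92 to root → [92, 44, 34, 46, 54, 43, 56, 67, 51, 95]
  92 vs smaller child 34 at index 2, swap → [34, 44, 92, 46, 54, 43, 56, 67, 51, 95]
  92 vs smaller child 43 at index 5, swap → [34, 44, 43, 46, 54, 92, 56, 67, 51, 95]
extract-min #5 returns 34:
  remove root 34; move last element 95 to root → [95, 44, 43, 46, 54, 92, 56, 67, 51]
  95 vs smaller child 43 at index 2, swap → [43, 44, 95, 46, 54, 92, 56, 67, 51]
  95 vs smaller child 56 at index 6, swap → [43, 44, 56, 46, 54, 92, 95, 67, 51]
extract-min #6 returns 43:
  remove root 43; move last element 51 to root → [51, 44, 56, 46, 54, 92, 95, 67]
  51 vs smaller child 44 at index 1, swap → [44, 51, 56, 46, 54, 92, 95, 67]
  51 vs smaller child 46 at index 3, swap → [44, 46, 56, 51, 54, 92, 95, 67]

[44, 46, 56, 51, 54, 92, 95, 67]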